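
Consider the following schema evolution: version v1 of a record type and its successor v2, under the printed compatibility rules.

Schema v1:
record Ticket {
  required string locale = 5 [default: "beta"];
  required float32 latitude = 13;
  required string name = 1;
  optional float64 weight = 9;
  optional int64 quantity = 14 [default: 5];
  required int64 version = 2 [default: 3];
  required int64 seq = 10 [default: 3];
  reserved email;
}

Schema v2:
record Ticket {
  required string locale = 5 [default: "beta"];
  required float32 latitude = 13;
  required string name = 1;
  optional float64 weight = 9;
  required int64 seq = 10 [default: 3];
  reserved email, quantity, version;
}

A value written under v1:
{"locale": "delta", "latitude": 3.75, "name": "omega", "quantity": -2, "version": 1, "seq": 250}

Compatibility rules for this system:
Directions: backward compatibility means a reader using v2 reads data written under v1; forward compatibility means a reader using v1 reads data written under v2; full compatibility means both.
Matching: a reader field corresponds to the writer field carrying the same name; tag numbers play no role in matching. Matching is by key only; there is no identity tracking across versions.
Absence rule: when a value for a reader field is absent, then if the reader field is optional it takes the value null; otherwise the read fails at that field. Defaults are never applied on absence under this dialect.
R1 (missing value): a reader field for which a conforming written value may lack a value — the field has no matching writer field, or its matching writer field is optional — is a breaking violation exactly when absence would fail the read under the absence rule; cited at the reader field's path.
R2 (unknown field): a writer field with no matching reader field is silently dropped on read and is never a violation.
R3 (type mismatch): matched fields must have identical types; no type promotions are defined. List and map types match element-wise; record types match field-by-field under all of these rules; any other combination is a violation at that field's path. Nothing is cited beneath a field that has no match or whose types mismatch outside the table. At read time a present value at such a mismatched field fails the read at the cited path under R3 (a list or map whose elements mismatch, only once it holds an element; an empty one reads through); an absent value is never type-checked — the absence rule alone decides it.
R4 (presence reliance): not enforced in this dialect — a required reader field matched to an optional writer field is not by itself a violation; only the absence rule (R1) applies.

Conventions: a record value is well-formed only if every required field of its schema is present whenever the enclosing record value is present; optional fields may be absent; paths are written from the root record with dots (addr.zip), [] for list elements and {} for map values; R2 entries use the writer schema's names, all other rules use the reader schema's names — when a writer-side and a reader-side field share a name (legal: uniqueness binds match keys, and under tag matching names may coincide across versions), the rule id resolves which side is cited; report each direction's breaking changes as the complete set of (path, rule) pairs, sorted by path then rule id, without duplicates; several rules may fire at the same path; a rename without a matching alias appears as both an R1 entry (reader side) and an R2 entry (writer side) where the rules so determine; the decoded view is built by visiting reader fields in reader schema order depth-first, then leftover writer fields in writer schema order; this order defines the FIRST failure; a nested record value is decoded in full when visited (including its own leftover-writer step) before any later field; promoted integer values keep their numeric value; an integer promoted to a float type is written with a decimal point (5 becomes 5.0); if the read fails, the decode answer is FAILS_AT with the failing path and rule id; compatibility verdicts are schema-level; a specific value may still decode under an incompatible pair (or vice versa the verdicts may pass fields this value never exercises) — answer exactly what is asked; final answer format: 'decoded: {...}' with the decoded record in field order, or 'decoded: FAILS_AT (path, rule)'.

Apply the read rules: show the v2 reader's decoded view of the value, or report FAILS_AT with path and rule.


in Ticket below, arrows point writer -> reader
migrating the Ticket value to v2:
  locale := "delta"
  latitude := 3.75
  name := "omega"
  weight := null (not supplied -> null)
  seq := 250
  writer quantity: unmatched, discarded
  writer version: unmatched, discarded
  => decoded: {"locale": "delta", "latitude": 3.75, "name": "omega", "weight": null, "seq": 250}

decoded: {"locale": "delta", "latitude": 3.75, "name": "omega", "weight": null, "seq": 250}


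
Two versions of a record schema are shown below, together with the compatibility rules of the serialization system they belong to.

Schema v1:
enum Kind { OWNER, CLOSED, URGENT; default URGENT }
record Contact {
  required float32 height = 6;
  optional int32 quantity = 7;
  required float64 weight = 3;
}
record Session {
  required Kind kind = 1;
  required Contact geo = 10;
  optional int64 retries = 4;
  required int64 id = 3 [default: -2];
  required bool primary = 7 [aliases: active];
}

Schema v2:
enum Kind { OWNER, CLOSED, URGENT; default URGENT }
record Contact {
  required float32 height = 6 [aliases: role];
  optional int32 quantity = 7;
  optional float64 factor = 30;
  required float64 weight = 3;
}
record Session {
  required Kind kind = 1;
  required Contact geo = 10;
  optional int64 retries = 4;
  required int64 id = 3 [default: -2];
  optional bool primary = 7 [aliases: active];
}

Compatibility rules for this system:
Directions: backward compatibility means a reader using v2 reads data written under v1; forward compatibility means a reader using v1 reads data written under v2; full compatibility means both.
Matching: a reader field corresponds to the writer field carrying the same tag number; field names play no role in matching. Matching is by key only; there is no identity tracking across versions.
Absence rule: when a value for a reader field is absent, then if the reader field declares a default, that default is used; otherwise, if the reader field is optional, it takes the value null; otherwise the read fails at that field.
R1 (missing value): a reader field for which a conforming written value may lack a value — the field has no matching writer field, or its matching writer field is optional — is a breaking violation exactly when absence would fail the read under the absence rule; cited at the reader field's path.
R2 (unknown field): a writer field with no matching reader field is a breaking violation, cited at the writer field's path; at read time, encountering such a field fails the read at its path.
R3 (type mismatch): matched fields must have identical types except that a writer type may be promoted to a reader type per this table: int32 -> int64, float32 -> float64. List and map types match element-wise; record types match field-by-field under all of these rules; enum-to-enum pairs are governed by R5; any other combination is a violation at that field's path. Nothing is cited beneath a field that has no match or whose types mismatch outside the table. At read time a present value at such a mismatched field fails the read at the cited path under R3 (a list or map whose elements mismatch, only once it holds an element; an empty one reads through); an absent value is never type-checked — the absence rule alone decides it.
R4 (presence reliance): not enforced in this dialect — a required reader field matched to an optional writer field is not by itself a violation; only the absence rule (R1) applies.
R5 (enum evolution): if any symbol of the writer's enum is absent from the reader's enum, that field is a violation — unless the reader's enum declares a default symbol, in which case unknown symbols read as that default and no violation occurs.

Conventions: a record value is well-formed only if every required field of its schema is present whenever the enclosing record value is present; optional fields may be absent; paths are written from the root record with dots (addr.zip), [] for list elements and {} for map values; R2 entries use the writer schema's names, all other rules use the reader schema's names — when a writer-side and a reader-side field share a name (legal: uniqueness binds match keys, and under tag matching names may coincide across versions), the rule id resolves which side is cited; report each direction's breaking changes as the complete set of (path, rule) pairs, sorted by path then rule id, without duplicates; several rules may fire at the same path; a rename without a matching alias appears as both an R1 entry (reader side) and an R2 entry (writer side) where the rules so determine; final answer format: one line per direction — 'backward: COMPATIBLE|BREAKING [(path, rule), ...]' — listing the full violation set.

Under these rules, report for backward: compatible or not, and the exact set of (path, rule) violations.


backward: COMPATIBLE []

the writer's type comes first in each Session pair
backward for Session (reader v2, writer v1):
  kind: paired with writer kind (Kind -> Kind; writer required)
  geo: paired with writer geo (Contact -> Contact; writer required)
  retries: paired with writer retries (int64 -> int64; writer optional)
  id: paired with writer id (int64 -> int64; writer required)
  primary: paired with writer primary (bool -> bool; writer required)
  geo.height: paired with writer geo.height (float32 -> float32; writer required)
  geo.quantity: paired with writer geo.quantity (int32 -> int32; writer optional)
  geo.factor: no writer-side match
  geo.weight: paired with writer geo.weight (float64 -> float64; writer required)
  => backward verdict for Session: COMPATIBLE, no violations
the rest of the Session diff is inert for this question:
  added field factor to record Contact: optional float64, tag 30 (in v2 it sits immediately before weight) -> matters only for Session's forward compatibility — outside the asked direction
  field primary in record Session: required changed to optional -> matters only for Session's forward compatibility — outside the asked direction


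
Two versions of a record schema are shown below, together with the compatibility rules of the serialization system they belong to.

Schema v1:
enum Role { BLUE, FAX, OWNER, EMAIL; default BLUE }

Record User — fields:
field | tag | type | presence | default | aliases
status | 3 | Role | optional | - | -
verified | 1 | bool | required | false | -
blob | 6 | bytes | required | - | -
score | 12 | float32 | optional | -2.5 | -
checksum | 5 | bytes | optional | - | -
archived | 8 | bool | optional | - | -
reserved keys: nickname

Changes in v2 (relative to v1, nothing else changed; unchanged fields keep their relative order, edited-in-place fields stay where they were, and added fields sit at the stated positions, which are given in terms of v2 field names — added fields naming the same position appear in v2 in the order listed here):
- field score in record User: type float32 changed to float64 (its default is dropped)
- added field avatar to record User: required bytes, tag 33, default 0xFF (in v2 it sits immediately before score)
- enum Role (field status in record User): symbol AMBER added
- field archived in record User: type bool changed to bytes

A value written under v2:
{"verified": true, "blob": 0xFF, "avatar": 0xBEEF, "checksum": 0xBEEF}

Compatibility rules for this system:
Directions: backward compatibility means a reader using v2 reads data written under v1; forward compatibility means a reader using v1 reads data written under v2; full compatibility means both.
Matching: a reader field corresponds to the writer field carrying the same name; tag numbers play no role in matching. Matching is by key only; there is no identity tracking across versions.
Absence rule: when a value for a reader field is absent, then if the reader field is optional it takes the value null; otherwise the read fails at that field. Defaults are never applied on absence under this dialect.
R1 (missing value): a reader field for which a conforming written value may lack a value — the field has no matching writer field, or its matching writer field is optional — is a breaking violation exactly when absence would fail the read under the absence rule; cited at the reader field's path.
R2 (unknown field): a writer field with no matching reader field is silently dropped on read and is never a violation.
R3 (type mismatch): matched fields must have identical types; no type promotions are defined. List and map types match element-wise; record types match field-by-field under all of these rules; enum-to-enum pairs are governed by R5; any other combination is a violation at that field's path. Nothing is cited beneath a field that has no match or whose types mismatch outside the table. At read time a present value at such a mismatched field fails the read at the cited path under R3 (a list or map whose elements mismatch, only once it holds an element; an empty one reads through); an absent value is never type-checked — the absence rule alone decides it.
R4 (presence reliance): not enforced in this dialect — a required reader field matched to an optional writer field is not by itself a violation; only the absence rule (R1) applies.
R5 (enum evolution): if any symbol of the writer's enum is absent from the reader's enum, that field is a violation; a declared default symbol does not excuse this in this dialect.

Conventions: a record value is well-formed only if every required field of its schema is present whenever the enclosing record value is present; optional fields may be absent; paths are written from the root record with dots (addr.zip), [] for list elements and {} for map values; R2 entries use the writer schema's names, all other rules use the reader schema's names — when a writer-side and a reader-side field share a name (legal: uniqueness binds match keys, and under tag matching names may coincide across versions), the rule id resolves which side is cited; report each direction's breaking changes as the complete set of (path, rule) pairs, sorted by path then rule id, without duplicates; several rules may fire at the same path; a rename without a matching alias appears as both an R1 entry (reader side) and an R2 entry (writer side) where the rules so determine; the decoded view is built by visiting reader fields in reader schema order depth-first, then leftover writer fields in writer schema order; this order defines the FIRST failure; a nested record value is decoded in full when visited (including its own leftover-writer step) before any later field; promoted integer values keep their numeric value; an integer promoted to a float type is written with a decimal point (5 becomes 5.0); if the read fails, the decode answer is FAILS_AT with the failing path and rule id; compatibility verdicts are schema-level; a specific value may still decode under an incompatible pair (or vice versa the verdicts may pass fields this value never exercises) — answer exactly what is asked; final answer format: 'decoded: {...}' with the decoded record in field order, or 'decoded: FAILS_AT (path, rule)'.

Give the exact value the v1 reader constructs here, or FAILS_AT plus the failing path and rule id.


arrows below run writer -> reader for User
decode walk for User under reader schema v1:
  status := null (absent, optional -> null)
  verified := true
  blob := 0xFF
  score := null (absent, optional -> null)
  checksum := 0xBEEF
  archived := null (absent, optional -> null)
  writer avatar: unknown -> dropped
  => decoded: {"status": null, "verified": true, "blob": 0xFF, "score": null, "checksum": 0xBEEF, "archived": null}
diffs on User not affecting the asked answer:
  field score in record User: type float32 changed to float64 (its default is dropped) -> a verdict-level change on User — the shown value reads the same
  added field avatar to record User: required bytes, tag 33, default 0xFF (in v2 it sits immediately before score) -> a verdict-level change on User — the shown value reads the same
  enum Role (field status in record User): symbol AMBER added -> a verdict-level change on User — the shown value reads the same
  field archived in record User: type bool changed to bytes -> a verdict-level change on User — the shown value reads the same

decoded: {"status": null, "verified": true, "blob": 0xFF, "score": null, "checksum": 0xBEEF, "archived": null}


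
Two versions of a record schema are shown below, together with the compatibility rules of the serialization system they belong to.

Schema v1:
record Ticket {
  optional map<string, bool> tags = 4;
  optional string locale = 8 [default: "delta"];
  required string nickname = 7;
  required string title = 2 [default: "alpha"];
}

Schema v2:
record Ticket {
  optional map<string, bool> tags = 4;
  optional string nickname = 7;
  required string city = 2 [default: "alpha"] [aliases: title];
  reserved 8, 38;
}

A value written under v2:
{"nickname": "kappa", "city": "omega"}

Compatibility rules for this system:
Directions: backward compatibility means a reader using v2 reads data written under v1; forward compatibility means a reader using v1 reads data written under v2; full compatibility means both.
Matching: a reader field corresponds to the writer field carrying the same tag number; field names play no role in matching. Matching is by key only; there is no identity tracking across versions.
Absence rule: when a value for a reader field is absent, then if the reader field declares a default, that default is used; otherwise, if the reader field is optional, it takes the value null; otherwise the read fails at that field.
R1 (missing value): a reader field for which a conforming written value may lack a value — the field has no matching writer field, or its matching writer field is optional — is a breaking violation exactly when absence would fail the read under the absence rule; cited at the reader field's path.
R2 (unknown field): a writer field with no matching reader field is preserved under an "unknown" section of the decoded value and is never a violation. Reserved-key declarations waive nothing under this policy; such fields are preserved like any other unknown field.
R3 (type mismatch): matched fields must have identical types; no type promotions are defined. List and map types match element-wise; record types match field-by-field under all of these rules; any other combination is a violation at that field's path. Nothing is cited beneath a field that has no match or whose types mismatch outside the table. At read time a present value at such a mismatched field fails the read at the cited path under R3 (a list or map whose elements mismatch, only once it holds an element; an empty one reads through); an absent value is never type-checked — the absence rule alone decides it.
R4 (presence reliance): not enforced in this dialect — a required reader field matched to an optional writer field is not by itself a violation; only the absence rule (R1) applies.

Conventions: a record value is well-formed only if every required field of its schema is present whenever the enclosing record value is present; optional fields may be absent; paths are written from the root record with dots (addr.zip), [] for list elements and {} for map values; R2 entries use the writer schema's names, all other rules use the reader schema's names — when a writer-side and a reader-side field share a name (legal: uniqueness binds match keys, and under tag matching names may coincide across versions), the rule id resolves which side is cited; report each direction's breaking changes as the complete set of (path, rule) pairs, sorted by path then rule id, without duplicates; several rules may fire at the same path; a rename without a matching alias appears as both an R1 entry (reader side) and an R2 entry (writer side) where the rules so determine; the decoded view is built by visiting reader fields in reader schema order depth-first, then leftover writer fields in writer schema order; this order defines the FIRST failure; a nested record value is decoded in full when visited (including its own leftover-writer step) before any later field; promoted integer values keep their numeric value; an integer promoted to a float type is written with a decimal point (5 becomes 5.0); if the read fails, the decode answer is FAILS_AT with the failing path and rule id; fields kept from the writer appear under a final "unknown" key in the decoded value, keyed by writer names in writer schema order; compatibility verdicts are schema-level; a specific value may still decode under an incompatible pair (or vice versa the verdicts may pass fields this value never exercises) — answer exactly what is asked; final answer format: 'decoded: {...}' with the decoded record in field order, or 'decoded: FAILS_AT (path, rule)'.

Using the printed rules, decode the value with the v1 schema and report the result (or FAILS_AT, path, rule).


arrows below run writer -> reader for Ticket
migrating the Ticket value to v1:
  tags := null (not supplied -> null)
  locale := "delta" (no value, default fills)
  nickname := "kappa"
  title := "omega" (from writer city)
  => decoded: {"tags": null, "locale": "delta", "nickname": "kappa", "title": "omega"}
diffs on Ticket not affecting the asked answer:
  removed field locale from record Ticket (its key 8 joins the reserved list) -> no rule fires on it and the decoded Ticket view is identical with or without it
  field nickname in record Ticket: required changed to optional -> affects the rule determinations only; this particular Ticket value decodes identically
  renamed field title to city in record Ticket (alias title declared on the renamed field) -> no rule fires on it and the decoded Ticket view is identical with or without it

decoded: {"tags": null, "locale": "delta", "nickname": "kappa", "title": "omega"}


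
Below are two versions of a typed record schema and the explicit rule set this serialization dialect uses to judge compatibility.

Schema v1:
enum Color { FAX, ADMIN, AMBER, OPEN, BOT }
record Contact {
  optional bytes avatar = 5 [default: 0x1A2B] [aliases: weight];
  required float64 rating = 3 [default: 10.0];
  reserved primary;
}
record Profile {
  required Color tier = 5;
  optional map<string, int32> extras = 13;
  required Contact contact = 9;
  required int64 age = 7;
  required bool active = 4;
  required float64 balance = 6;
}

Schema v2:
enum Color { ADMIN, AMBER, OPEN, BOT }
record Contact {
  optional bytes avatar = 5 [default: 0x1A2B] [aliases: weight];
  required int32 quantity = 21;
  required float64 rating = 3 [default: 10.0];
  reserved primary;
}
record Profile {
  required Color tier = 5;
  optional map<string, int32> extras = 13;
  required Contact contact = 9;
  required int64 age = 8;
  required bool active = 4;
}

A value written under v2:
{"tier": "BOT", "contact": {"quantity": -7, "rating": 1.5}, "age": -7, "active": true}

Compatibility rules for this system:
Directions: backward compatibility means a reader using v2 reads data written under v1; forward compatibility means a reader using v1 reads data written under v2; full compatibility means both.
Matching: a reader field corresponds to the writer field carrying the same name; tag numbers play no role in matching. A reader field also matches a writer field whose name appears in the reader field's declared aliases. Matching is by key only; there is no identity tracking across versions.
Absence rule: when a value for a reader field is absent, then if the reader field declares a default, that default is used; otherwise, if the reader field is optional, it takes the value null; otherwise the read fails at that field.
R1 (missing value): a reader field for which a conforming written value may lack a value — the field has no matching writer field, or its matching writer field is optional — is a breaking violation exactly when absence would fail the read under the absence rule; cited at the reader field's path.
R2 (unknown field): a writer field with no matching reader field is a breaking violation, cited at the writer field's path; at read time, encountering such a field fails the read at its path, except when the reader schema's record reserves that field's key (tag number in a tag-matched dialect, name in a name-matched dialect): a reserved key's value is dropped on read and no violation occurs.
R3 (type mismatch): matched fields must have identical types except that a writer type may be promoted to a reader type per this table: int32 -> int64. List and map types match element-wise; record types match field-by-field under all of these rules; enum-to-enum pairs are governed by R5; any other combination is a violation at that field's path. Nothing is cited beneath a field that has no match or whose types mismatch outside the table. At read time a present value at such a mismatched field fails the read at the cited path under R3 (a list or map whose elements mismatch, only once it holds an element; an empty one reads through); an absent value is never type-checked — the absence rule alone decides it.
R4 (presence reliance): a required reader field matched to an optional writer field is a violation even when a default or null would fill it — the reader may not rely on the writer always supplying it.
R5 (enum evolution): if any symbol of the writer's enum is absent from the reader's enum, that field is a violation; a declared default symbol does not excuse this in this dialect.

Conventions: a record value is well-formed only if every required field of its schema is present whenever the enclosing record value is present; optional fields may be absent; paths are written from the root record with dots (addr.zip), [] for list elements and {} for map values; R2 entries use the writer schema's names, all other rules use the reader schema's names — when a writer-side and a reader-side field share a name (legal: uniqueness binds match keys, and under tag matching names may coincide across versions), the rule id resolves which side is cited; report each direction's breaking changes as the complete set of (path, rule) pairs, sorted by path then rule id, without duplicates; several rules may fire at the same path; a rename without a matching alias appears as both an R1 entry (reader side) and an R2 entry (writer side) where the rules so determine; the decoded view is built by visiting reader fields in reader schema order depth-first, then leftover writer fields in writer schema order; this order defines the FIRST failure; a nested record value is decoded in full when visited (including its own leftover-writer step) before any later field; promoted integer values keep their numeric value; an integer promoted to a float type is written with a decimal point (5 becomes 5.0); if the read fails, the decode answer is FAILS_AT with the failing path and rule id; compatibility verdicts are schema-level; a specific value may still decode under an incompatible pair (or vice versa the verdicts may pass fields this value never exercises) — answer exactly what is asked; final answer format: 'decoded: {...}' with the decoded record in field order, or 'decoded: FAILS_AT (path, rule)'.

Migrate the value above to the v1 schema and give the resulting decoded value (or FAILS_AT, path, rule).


in Profile below, arrows point writer -> reader
migrating the Profile value to v1:
  tier := "BOT"
  extras := null (absent, optional -> null)
  contact.avatar := 0x1A2B (absent -> default)
  contact.rating := 1.5
  read fails at contact.quantity under R2 (unknown field)
  => FAILS_AT (contact.quantity, R2)
remaining Profile differences; none change what is asked:
  removed field balance from record Profile -> a verdict-level change on Profile — the shown value reads the same
  enum Color (field tier in record Profile): symbol FAX removed -> a verdict-level change on Profile — the shown value reads the same
  field age in record Profile: tag 7 changed to 8 -> fires no rule on Profile under this dialect and leaves the result unchanged

decoded: FAILS_AT (contact.quantity, R2)


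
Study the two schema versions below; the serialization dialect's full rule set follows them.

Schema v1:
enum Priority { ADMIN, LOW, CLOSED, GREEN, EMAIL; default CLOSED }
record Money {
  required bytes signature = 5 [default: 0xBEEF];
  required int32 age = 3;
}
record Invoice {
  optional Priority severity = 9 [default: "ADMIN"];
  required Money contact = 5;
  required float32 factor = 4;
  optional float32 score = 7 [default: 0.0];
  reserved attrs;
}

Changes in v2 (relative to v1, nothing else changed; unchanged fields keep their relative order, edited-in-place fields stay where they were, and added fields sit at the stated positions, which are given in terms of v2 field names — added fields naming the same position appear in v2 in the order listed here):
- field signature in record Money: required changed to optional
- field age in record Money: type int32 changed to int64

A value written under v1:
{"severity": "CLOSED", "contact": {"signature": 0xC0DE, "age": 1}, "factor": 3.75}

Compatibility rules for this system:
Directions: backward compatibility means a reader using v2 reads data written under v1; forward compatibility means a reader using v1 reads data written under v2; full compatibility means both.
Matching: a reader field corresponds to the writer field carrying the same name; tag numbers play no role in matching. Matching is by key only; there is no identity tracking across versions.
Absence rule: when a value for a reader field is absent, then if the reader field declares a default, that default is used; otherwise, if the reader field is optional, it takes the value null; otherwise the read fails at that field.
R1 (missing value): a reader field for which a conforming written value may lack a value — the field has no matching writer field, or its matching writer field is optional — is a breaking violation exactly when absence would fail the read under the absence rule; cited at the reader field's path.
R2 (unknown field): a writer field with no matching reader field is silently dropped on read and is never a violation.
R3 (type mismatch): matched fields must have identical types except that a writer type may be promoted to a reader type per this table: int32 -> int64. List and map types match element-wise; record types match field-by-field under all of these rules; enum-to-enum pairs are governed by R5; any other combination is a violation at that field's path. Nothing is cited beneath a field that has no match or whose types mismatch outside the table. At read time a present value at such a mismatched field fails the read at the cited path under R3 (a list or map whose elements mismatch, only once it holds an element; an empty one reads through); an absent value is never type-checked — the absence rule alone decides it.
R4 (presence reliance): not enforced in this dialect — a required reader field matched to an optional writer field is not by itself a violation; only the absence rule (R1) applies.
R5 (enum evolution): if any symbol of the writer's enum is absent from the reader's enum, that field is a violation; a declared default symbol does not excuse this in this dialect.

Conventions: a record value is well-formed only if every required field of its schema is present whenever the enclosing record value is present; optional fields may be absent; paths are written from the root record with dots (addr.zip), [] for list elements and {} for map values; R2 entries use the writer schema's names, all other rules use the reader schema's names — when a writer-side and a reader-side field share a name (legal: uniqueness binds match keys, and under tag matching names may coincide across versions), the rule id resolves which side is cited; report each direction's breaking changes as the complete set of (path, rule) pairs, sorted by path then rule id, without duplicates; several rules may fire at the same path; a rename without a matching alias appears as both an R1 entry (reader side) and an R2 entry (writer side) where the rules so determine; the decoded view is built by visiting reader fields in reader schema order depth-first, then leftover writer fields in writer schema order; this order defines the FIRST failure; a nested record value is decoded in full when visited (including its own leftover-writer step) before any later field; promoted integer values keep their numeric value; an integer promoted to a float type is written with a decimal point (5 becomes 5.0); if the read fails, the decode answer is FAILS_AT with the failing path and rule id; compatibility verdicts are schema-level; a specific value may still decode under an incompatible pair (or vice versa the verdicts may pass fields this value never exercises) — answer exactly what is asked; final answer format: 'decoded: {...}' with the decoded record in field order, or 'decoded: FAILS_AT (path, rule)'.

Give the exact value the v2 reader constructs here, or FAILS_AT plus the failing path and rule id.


the writer's type comes first in each Invoice pair
decoding the Invoice value with the v2 reader:
  severity := "CLOSED"
  contact.signature := 0xC0DE
  contact.age := 1 (int32 -> int64)
  factor := 3.75
  score := 0.0 (missing; default applied)
  => decoded: {"severity": "CLOSED", "contact": {"signature": 0xC0DE, "age": 1}, "factor": 3.75, "score": 0.0}
ruling out the remaining Invoice differences:
  field signature in record Money: required changed to optional -> triggers nothing under the printed rules; the Invoice answer is the same either way
  field age in record Money: type int32 changed to int64 -> matters for Invoice compatibility verdicts, not for this value's decode

decoded: {"severity": "CLOSED", "contact": {"signature": 0xC0DE, "age": 1}, "factor": 3.75, "score": 0.0}


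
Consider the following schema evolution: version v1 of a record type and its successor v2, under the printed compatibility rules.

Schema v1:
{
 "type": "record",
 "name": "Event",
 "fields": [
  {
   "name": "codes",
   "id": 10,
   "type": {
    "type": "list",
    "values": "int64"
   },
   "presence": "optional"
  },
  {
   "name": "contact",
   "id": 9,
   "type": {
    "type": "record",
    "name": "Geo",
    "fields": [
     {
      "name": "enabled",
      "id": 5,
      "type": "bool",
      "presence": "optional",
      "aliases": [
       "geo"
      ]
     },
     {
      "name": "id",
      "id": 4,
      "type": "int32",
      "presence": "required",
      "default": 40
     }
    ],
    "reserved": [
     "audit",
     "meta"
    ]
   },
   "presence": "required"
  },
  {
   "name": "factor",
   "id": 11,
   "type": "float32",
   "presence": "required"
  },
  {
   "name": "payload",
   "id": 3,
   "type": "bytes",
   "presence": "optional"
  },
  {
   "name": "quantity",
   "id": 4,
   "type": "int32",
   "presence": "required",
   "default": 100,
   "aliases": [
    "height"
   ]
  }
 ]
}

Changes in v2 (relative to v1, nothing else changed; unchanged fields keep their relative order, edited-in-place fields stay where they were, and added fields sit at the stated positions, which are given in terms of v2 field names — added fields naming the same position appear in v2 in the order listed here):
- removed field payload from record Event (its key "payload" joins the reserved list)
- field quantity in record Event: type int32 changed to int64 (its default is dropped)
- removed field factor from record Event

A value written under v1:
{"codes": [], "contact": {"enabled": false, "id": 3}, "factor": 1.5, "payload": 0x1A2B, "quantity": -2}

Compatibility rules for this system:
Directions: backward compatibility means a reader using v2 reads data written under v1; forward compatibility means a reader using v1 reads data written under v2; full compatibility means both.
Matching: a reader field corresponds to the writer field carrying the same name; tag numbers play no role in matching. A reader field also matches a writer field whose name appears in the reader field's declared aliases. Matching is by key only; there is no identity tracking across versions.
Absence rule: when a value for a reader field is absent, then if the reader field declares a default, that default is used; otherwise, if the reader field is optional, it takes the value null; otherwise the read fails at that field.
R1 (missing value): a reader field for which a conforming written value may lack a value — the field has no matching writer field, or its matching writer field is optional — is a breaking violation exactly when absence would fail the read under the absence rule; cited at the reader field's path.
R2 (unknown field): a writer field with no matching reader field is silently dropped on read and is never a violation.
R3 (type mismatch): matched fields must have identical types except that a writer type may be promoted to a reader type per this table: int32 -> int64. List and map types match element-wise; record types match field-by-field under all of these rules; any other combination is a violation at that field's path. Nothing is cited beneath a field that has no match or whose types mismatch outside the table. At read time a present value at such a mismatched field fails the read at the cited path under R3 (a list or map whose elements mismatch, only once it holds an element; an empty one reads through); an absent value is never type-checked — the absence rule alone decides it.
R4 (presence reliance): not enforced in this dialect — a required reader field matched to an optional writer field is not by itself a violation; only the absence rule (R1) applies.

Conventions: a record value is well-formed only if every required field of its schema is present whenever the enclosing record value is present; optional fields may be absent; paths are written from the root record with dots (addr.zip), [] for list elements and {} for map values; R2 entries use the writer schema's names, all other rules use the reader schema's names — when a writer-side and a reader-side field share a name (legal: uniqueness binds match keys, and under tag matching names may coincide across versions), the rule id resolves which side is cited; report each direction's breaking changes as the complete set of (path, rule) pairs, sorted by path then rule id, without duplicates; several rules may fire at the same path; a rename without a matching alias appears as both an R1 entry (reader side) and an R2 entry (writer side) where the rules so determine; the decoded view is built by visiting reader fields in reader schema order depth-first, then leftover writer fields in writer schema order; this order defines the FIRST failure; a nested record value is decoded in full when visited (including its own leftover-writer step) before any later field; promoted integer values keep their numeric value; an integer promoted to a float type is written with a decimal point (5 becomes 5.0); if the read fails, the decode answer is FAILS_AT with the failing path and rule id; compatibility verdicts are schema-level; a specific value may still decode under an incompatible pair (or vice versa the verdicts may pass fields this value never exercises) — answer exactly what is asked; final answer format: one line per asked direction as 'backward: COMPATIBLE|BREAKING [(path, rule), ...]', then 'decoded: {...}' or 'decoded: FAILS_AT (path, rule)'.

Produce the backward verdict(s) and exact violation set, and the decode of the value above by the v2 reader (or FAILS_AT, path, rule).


each type pair in Event: writer, then reader
checking backward for Event: reader v2 against writer v1:
  codes: list<int64> -> list<int64>, writer optional; from codes
  contact: Geo -> Geo, writer required; from contact
  quantity: int32 -> int64, writer required; from quantity
  factor (writer side), unknown to reader
  payload (writer side), unknown to reader
  contact.enabled: bool -> bool, writer optional; from contact.enabled
  contact.id: int32 -> int32, writer required; from contact.id
  => backward verdict for Event: COMPATIBLE, no violations
decode walk for Event under reader schema v2:
  codes := []
  contact.enabled := false
  contact.id := 3
  quantity := -2 (int32 -> int64)
  writer factor: unknown -> dropped
  writer payload: unknown -> dropped
  => decoded: {"codes": [], "contact": {"enabled": false, "id": 3}, "quantity": -2}
checking off the Event differences that do not matter here:
  field quantity in record Event: type int32 changed to int64 (its default is dropped) -> fires only in the forward direction of Event, which is not asked here

backward: COMPATIBLE []; decoded: {"codes": [], "contact": {"enabled": false, "id": 3}, "quantity": -2}
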